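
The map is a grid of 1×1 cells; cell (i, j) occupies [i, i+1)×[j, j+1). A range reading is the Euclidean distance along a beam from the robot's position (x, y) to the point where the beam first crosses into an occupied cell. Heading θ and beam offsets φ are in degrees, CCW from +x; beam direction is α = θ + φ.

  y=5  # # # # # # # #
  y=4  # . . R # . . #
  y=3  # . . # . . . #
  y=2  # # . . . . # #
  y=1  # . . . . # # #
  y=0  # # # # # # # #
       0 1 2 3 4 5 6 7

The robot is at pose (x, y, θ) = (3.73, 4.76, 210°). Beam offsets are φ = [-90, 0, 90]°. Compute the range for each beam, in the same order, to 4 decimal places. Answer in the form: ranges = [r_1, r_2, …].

beam 1: φ=-90°, α=120°
  direction (-0.5000, 0.8660); cell (3,4); t to first gridline: x 1.4600, y 0.2771 (then +2.0000 / +1.1547)
    (3,5) via y @ 0.2771  # hit
  → r_1 = 0.2771
beam 2: φ=0°, α=210°
  direction (-0.8660, -0.5000); cell (3,4); t to first gridline: x 0.8429, y 1.5200 (then +1.1547 / +2.0000)
    (2,4) via x @ 0.8429
    (2,3) via y @ 1.5200
    (1,3) via x @ 1.9976
    (0,3) via x @ 3.1523  # hit
  → r_2 = 3.1523
beam 3: φ=90°, α=300°
  direction (0.5000, -0.8660); cell (3,4); t to first gridline: x 0.5400, y 0.8776 (then +2.0000 / +1.1547)
    (4,4) via x @ 0.5400  # hit
  → r_3 = 0.5400

ranges = [0.2771, 3.1523, 0.5400]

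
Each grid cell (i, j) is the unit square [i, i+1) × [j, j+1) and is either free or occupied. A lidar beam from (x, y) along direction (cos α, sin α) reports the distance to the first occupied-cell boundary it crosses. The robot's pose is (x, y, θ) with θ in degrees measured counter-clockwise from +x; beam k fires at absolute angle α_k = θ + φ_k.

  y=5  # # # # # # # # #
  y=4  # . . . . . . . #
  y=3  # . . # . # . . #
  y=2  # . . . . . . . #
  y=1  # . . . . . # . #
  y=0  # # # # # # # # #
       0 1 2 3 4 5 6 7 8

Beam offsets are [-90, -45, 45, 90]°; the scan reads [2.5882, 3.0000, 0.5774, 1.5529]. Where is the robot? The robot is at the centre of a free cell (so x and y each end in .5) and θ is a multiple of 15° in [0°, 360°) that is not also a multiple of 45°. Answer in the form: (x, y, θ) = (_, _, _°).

(x, y, θ) = (6.5, 2.5, 255°)

Candidates: 25 free-cell centres × 16 headings = 400 poses. Raycast each; keep the one whose scan matches to 4 dp.
  (1.5, 1.5, 240°): beam 1 = 0.5774 ≠ 2.5882 ✗
  (2.5, 1.5, 330°): beam 1 = 0.5774 ≠ 2.5882 ✗
  (3.5, 2.5, 105°): beam 1 = 1.9319 ≠ 2.5882 ✗
  (7.5, 3.5, 255°): beam 1 = 1.5529 ≠ 2.5882 ✗
  …
  (6.5, 2.5, 255°): r_1=2.5882, r_2=3.0000, r_3=0.5774, r_4=1.5529 — all match ✓
No second candidate reproduces the full scan.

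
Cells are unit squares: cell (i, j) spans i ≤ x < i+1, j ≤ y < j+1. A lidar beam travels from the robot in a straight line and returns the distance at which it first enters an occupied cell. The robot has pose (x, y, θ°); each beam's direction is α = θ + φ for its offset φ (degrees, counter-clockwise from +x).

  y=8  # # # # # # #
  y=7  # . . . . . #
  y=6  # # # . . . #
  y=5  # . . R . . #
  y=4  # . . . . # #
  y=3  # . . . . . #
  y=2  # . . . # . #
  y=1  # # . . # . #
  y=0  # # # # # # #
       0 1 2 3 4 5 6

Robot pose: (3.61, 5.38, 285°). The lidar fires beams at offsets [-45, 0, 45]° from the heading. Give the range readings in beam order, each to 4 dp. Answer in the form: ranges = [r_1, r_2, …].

beam 1: φ=-45°, α=240°
  direction (-0.5000, -0.8660); cell (3,5); t to first gridline: x 1.2200, y 0.4388 (then +2.0000 / +1.1547)
    (3,4) via y @ 0.4388
    (2,4) via x @ 1.2200
    (2,3) via y @ 1.5935
    (2,2) via y @ 2.7482
    (1,2) via x @ 3.2200
    (1,1) via y @ 3.9029  # hit
  → r_1 = 3.9029
beam 2: φ=0°, α=285°
  direction (0.2588, -0.9659); cell (3,5); t to first gridline: x 1.5068, y 0.3934 (then +3.8637 / +1.0353)
    (3,4) via y @ 0.3934
    (3,3) via y @ 1.4287
    (4,3) via x @ 1.5068
    (4,2) via y @ 2.4640  # hit
  → r_2 = 2.4640
beam 3: φ=45°, α=330°
  direction (0.8660, -0.5000); cell (3,5); t to first gridline: x 0.4503, y 0.7600 (then +1.1547 / +2.0000)
    (4,5) via x @ 0.4503
    (4,4) via y @ 0.7600
    (5,4) via x @ 1.6050  # hit
  → r_3 = 1.6050

ranges = [3.9029, 2.4640, 1.6050]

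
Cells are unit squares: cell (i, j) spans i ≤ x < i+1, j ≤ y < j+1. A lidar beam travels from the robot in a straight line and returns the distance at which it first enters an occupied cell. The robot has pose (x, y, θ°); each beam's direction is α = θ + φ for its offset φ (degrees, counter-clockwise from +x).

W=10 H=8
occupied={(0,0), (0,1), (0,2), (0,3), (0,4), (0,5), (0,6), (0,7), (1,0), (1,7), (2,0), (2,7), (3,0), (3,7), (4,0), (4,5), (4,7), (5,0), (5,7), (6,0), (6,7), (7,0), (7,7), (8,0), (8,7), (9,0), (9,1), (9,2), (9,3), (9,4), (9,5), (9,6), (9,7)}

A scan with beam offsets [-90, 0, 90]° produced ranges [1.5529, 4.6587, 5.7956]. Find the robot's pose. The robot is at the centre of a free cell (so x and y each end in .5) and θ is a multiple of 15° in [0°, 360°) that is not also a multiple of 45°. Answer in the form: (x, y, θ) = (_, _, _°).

The pose lattice has 47·16 = 752 candidates. Test each by forward raycasting.
  (4.5, 2.5, 255°): beam 1 = 3.6235 ≠ 1.5529 ✗
  (2.5, 4.5, 195°): beam 1 = 2.5882 ≠ 1.5529 ✗
  (7.5, 2.5, 300°): beam 1 = 3.0000 ≠ 1.5529 ✗
  (5.5, 5.5, 255°): beam 1 = 0.5176 ≠ 1.5529 ✗
  …
  (7.5, 2.5, 105°): r_1=1.5529, r_2=4.6587, r_3=5.7956 — all match ✓
Unique over the lattice → pose = (7.5, 2.5, 105°).

(x, y, θ) = (7.5, 2.5, 105°)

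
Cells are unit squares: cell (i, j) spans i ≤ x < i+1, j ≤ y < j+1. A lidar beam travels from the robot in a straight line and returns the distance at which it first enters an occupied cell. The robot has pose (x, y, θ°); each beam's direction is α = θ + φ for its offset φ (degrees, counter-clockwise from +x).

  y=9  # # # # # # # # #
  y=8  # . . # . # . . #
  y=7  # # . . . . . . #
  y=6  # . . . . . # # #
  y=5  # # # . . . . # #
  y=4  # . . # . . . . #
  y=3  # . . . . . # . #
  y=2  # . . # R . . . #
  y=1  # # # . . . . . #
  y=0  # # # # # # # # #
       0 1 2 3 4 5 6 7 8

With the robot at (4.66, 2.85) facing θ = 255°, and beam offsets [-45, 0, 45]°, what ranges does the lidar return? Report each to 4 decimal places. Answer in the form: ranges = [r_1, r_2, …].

beam 1: φ=-45°, α=210°
  direction (-0.8660, -0.5000); cell (4,2); t to first gridline: x 0.7621, y 1.7000 (then +1.1547 / +2.0000)
    (3,2) via x @ 0.7621  # hit
  → r_1 = 0.7621
beam 2: φ=0°, α=255°
  direction (-0.2588, -0.9659); cell (4,2); t to first gridline: x 2.5500, y 0.8800 (then +3.8637 / +1.0353)
    (4,1) via y @ 0.8800
    (4,0) via y @ 1.9153  # hit
  → r_2 = 1.9153
beam 3: φ=45°, α=300°
  direction (0.5000, -0.8660); cell (4,2); t to first gridline: x 0.6800, y 0.9815 (then +2.0000 / +1.1547)
    (5,2) via x @ 0.6800
    (5,1) via y @ 0.9815
    (5,0) via y @ 2.1362  # hit
  → r_3 = 2.1362

ranges = [0.7621, 1.9153, 2.1362]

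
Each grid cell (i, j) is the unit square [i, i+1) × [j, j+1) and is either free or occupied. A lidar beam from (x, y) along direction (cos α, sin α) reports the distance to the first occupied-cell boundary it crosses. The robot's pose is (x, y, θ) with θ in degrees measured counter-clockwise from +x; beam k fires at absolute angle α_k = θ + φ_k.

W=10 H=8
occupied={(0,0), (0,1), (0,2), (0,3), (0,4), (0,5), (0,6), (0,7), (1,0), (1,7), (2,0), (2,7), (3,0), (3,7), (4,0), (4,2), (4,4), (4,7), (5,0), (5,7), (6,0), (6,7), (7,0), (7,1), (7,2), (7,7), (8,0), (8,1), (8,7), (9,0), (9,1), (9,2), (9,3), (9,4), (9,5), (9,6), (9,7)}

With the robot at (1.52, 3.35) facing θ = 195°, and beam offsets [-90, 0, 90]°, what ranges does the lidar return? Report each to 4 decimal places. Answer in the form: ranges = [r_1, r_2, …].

ranges = [2.0091, 0.5383, 2.4329]

beam 1: φ=-90°, α=105°
  d=(-0.2588,0.9659)  start (1,3)  tX=2.0091 tY=0.6729  stride 1/|dx|=3.8637 1/|dy|=1.0353
    cross y-line → (1,4), t=0.6729
    cross y-line → (1,5), t=1.7082
    cross x-line → (0,5), t=2.0091 (wall)
  → r_1 = 2.0091
beam 2: φ=0°, α=195°
  d=(-0.9659,-0.2588)  start (1,3)  tX=0.5383 tY=1.3523  stride 1/|dx|=1.0353 1/|dy|=3.8637
    cross x-line → (0,3), t=0.5383 (wall)
  → r_2 = 0.5383
beam 3: φ=90°, α=285°
  d=(0.2588,-0.9659)  start (1,3)  tX=1.8546 tY=0.3623  stride 1/|dx|=3.8637 1/|dy|=1.0353
    cross y-line → (1,2), t=0.3623
    cross y-line → (1,1), t=1.3976
    cross x-line → (2,1), t=1.8546
    cross y-line → (2,0), t=2.4329 (wall)
  → r_3 = 2.4329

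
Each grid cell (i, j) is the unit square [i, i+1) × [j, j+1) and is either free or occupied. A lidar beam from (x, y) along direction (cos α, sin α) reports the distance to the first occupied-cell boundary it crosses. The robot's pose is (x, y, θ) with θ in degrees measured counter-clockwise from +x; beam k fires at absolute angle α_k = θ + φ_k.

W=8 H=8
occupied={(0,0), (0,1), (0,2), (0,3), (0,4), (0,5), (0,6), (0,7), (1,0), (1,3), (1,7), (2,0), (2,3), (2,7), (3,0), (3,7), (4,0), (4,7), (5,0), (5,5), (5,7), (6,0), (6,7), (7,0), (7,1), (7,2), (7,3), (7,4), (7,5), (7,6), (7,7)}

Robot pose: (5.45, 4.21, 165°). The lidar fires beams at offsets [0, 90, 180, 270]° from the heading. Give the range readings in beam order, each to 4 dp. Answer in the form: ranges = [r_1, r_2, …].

ranges = [4.6070, 3.3232, 1.6047, 0.8179]

beam 1: φ=0°, α=165°
  dir = (cos 165°, sin 165°) = (-0.9659, 0.2588); from cell (5,4)
  next x-line at t=0.4659, next y-line at t=3.0523; Δt_x=1.0353, Δt_y=3.8637
    x: enter (4,4) at t=0.4659
    x: enter (3,4) at t=1.5012
    x: enter (2,4) at t=2.5364
    y: enter (2,5) at t=3.0523
    x: enter (1,5) at t=3.5717
    x: enter (0,5) at t=4.6070 ← occupied
  → r_1 = 4.6070
beam 2: φ=90°, α=255°
  dir = (cos 255°, sin 255°) = (-0.2588, -0.9659); from cell (5,4)
  next x-line at t=1.7387, next y-line at t=0.2174; Δt_x=3.8637, Δt_y=1.0353
    y: enter (5,3) at t=0.2174
    y: enter (5,2) at t=1.2527
    x: enter (4,2) at t=1.7387
    y: enter (4,1) at t=2.2880
    y: enter (4,0) at t=3.3232 ← occupied
  → r_2 = 3.3232
beam 3: φ=180°, α=345°
  dir = (cos 345°, sin 345°) = (0.9659, -0.2588); from cell (5,4)
  next x-line at t=0.5694, next y-line at t=0.8114; Δt_x=1.0353, Δt_y=3.8637
    x: enter (6,4) at t=0.5694
    y: enter (6,3) at t=0.8114
    x: enter (7,3) at t=1.6047 ← occupied
  → r_3 = 1.6047
beam 4: φ=270°, α=75°
  dir = (cos 75°, sin 75°) = (0.2588, 0.9659); from cell (5,4)
  next x-line at t=2.1250, next y-line at t=0.8179; Δt_x=3.8637, Δt_y=1.0353
    y: enter (5,5) at t=0.8179 ← occupied
  → r_4 = 0.8179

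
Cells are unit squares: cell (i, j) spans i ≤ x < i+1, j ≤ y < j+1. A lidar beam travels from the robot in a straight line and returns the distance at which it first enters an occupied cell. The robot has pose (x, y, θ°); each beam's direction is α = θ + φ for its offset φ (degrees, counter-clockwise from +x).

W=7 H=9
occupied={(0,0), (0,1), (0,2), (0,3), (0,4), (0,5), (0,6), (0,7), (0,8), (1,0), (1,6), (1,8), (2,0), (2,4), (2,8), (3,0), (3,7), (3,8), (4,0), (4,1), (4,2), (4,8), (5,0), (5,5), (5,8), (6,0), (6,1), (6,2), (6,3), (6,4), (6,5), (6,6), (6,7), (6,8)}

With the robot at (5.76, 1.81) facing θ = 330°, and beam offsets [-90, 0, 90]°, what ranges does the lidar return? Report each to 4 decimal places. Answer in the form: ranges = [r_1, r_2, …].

beam 1: φ=-90°, α=240°
  direction (-0.5000, -0.8660); cell (5,1); t to first gridline: x 1.5200, y 0.9353 (then +2.0000 / +1.1547)
    (5,0) via y @ 0.9353  # hit
  → r_1 = 0.9353
beam 2: φ=0°, α=330°
  direction (0.8660, -0.5000); cell (5,1); t to first gridline: x 0.2771, y 1.6200 (then +1.1547 / +2.0000)
    (6,1) via x @ 0.2771  # hit
  → r_2 = 0.2771
beam 3: φ=90°, α=60°
  direction (0.5000, 0.8660); cell (5,1); t to first gridline: x 0.4800, y 0.2194 (then +2.0000 / +1.1547)
    (5,2) via y @ 0.2194
    (6,2) via x @ 0.4800  # hit
  → r_3 = 0.4800

ranges = [0.9353, 0.2771, 0.4800]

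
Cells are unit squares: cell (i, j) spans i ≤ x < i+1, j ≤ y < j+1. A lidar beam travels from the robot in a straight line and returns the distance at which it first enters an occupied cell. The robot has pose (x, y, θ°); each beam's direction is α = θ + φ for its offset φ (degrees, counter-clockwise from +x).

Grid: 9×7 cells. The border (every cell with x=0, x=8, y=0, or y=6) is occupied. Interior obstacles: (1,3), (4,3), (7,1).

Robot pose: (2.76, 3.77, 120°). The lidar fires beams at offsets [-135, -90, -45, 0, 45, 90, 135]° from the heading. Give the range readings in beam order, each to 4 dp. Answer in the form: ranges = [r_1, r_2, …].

beam 1: φ=-135°, α=345°
  dir = (cos 345°, sin 345°) = (0.9659, -0.2588); from cell (2,3)
  next x-line at t=0.2485, next y-line at t=2.9751; Δt_x=1.0353, Δt_y=3.8637
    x: enter (3,3) at t=0.2485
    x: enter (4,3) at t=1.2837 ← occupied
  → r_1 = 1.2837
beam 2: φ=-90°, α=30°
  dir = (cos 30°, sin 30°) = (0.8660, 0.5000); from cell (2,3)
  next x-line at t=0.2771, next y-line at t=0.4600; Δt_x=1.1547, Δt_y=2.0000
    x: enter (3,3) at t=0.2771
    y: enter (3,4) at t=0.4600
    x: enter (4,4) at t=1.4318
    y: enter (4,5) at t=2.4600
    x: enter (5,5) at t=2.5865
    x: enter (6,5) at t=3.7412
    y: enter (6,6) at t=4.4600 ← occupied
  → r_2 = 4.4600
beam 3: φ=-45°, α=75°
  dir = (cos 75°, sin 75°) = (0.2588, 0.9659); from cell (2,3)
  next x-line at t=0.9273, next y-line at t=0.2381; Δt_x=3.8637, Δt_y=1.0353
    y: enter (2,4) at t=0.2381
    x: enter (3,4) at t=0.9273
    y: enter (3,5) at t=1.2734
    y: enter (3,6) at t=2.3087 ← occupied
  → r_3 = 2.3087
beam 4: φ=0°, α=120°
  dir = (cos 120°, sin 120°) = (-0.5000, 0.8660); from cell (2,3)
  next x-line at t=1.5200, next y-line at t=0.2656; Δt_x=2.0000, Δt_y=1.1547
    y: enter (2,4) at t=0.2656
    y: enter (2,5) at t=1.4203
    x: enter (1,5) at t=1.5200
    y: enter (1,6) at t=2.5750 ← occupied
  → r_4 = 2.5750
beam 5: φ=45°, α=165°
  dir = (cos 165°, sin 165°) = (-0.9659, 0.2588); from cell (2,3)
  next x-line at t=0.7868, next y-line at t=0.8887; Δt_x=1.0353, Δt_y=3.8637
    x: enter (1,3) at t=0.7868 ← occupied
  → r_5 = 0.7868
beam 6: φ=90°, α=210°
  dir = (cos 210°, sin 210°) = (-0.8660, -0.5000); from cell (2,3)
  next x-line at t=0.8776, next y-line at t=1.5400; Δt_x=1.1547, Δt_y=2.0000
    x: enter (1,3) at t=0.8776 ← occupied
  → r_6 = 0.8776
beam 7: φ=135°, α=255°
  dir = (cos 255°, sin 255°) = (-0.2588, -0.9659); from cell (2,3)
  next x-line at t=2.9364, next y-line at t=0.7972; Δt_x=3.8637, Δt_y=1.0353
    y: enter (2,2) at t=0.7972
    y: enter (2,1) at t=1.8324
    y: enter (2,0) at t=2.8677 ← occupied
  → r_7 = 2.8677

ranges = [1.2837, 4.4600, 2.3087, 2.5750, 0.7868, 0.8776, 2.8677]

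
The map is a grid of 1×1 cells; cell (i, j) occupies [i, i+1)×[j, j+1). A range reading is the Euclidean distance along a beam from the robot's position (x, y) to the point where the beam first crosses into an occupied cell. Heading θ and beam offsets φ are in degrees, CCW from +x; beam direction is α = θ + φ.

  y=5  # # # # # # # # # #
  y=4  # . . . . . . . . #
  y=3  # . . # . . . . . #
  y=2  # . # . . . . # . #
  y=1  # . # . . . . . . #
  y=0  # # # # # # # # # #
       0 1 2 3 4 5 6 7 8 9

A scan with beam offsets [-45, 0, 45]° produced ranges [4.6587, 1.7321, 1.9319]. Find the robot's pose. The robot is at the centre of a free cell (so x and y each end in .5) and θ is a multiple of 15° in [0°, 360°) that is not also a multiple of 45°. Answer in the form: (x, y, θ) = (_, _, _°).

(x, y, θ) = (8.5, 4.5, 240°)

The pose lattice has 28·16 = 448 candidates. Test each by forward raycasting.
  (8.5, 2.5, 285°): beam 1 = 1.7321 ≠ 4.6587 ✗
  (7.5, 1.5, 300°): beam 1 = 0.5176 ≠ 4.6587 ✗
  (4.5, 4.5, 165°): beam 1 = 0.5774 ≠ 4.6587 ✗
  (7.5, 1.5, 120°): beam 1 = 0.5176 ≠ 4.6587 ✗
  …
  (8.5, 4.5, 240°): r_1=4.6587, r_2=1.7321, r_3=1.9319 — all match ✓
No second candidate reproduces the full scan.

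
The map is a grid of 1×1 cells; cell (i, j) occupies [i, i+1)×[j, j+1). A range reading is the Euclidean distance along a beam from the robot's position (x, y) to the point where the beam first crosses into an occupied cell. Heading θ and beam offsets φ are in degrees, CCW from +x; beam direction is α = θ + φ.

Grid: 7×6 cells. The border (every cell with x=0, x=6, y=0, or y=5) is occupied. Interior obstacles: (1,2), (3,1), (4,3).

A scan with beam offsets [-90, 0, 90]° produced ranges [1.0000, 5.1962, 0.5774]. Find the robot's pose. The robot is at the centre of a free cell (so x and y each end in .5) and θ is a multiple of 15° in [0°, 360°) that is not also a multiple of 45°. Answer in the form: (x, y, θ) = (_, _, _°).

(x, y, θ) = (5.5, 1.5, 150°)

Candidates: 17 free-cell centres × 16 headings = 272 poses. Raycast each; keep the one whose scan matches to 4 dp.
  (1.5, 3.5, 345°): beam 1 = 0.5176 ≠ 1.0000 ✗
  (3.5, 4.5, 75°): beam 1 = 2.5882 ≠ 1.0000 ✗
  (5.5, 3.5, 210°): beam 1 = 1.7321 ≠ 1.0000 ✗
  (3.5, 4.5, 285°): beam 1 = 2.5882 ≠ 1.0000 ✗
  …
  (5.5, 1.5, 150°): r_1=1.0000, r_2=5.1962, r_3=0.5774 — all match ✓
Unique over the lattice → pose = (5.5, 1.5, 150°).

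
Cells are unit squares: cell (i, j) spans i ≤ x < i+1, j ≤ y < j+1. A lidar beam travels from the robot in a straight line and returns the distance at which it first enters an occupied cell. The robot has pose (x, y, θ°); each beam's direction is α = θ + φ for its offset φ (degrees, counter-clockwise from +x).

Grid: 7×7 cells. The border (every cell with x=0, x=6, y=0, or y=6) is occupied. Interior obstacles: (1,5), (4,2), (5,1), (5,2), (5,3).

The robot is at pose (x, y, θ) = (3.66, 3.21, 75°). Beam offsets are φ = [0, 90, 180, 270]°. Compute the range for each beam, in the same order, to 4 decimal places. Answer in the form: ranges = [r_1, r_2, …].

beam 1: φ=0°, α=75°
  direction (0.2588, 0.9659); cell (3,3); t to first gridline: x 1.3137, y 0.8179 (then +3.8637 / +1.0353)
    (3,4) via y @ 0.8179
    (4,4) via x @ 1.3137
    (4,5) via y @ 1.8531
    (4,6) via y @ 2.8884  # hit
  → r_1 = 2.8884
beam 2: φ=90°, α=165°
  direction (-0.9659, 0.2588); cell (3,3); t to first gridline: x 0.6833, y 3.0523 (then +1.0353 / +3.8637)
    (2,3) via x @ 0.6833
    (1,3) via x @ 1.7186
    (0,3) via x @ 2.7538  # hit
  → r_2 = 2.7538
beam 3: φ=180°, α=255°
  direction (-0.2588, -0.9659); cell (3,3); t to first gridline: x 2.5500, y 0.2174 (then +3.8637 / +1.0353)
    (3,2) via y @ 0.2174
    (3,1) via y @ 1.2527
    (3,0) via y @ 2.2880  # hit
  → r_3 = 2.2880
beam 4: φ=270°, α=345°
  direction (0.9659, -0.2588); cell (3,3); t to first gridline: x 0.3520, y 0.8114 (then +1.0353 / +3.8637)
    (4,3) via x @ 0.3520
    (4,2) via y @ 0.8114  # hit
  → r_4 = 0.8114

ranges = [2.8884, 2.7538, 2.2880, 0.8114]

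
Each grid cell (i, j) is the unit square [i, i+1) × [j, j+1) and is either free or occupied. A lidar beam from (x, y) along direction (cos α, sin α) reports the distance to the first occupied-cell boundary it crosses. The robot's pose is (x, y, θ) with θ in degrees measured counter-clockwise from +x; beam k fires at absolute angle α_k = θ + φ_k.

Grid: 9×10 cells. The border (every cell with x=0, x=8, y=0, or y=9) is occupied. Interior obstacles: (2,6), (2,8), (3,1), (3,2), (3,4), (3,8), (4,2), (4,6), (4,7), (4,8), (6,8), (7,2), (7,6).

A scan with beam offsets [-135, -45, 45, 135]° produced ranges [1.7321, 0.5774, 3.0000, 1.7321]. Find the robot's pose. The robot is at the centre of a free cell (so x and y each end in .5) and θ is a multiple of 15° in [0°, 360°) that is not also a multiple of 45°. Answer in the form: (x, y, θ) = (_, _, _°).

Candidates: 43 free-cell centres × 16 headings = 688 poses. Raycast each; keep the one whose scan matches to 4 dp.
  (3.5, 5.5, 60°): beam 1 = 0.5176 ≠ 1.7321 ✗
  (6.5, 4.5, 195°): beam 2 = 4.0415 ≠ 0.5774 ✗
  (4.5, 3.5, 240°): beam 1 = 4.6587 ≠ 1.7321 ✗
  …
  (2.5, 4.5, 75°): r_1=1.7321, r_2=0.5774, r_3=3.0000, r_4=1.7321 — all match ✓
Unique over the lattice → pose = (2.5, 4.5, 75°).

(x, y, θ) = (2.5, 4.5, 75°)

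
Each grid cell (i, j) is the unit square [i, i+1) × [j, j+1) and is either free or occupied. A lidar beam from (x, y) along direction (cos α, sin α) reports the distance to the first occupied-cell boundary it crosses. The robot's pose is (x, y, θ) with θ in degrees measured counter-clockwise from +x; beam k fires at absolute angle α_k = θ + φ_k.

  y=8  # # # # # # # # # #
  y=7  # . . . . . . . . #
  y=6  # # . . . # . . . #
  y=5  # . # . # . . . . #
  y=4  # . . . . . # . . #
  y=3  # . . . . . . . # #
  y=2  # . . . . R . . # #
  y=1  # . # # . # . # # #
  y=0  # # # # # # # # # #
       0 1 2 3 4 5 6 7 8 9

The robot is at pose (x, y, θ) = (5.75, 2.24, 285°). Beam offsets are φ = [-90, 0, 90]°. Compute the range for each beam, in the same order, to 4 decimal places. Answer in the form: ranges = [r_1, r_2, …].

ranges = [1.8117, 0.2485, 2.3294]

beam 1: φ=-90°, α=195°
  dir = (cos 195°, sin 195°) = (-0.9659, -0.2588); from cell (5,2)
  next x-line at t=0.7765, next y-line at t=0.9273; Δt_x=1.0353, Δt_y=3.8637
    x: enter (4,2) at t=0.7765
    y: enter (4,1) at t=0.9273
    x: enter (3,1) at t=1.8117 ← occupied
  → r_1 = 1.8117
beam 2: φ=0°, α=285°
  dir = (cos 285°, sin 285°) = (0.2588, -0.9659); from cell (5,2)
  next x-line at t=0.9659, next y-line at t=0.2485; Δt_x=3.8637, Δt_y=1.0353
    y: enter (5,1) at t=0.2485 ← occupied
  → r_2 = 0.2485
beam 3: φ=90°, α=15°
  dir = (cos 15°, sin 15°) = (0.9659, 0.2588); from cell (5,2)
  next x-line at t=0.2588, next y-line at t=2.9364; Δt_x=1.0353, Δt_y=3.8637
    x: enter (6,2) at t=0.2588
    x: enter (7,2) at t=1.2941
    x: enter (8,2) at t=2.3294 ← occupied
  → r_3 = 2.3294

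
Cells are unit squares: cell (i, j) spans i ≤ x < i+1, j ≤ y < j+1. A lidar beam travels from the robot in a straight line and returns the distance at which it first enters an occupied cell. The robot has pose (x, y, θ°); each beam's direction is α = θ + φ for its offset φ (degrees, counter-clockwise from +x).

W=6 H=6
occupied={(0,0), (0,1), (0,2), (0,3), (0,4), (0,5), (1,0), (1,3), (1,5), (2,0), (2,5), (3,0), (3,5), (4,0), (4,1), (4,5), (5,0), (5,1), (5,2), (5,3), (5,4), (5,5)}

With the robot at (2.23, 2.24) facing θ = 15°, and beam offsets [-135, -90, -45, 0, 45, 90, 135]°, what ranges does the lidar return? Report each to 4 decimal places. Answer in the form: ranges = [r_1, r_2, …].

beam 1: φ=-135°, α=240°
  d=(-0.5000,-0.8660)  start (2,2)  tX=0.4600 tY=0.2771  stride 1/|dx|=2.0000 1/|dy|=1.1547
    cross y-line → (2,1), t=0.2771
    cross x-line → (1,1), t=0.4600
    cross y-line → (1,0), t=1.4318 (wall)
  → r_1 = 1.4318
beam 2: φ=-90°, α=285°
  d=(0.2588,-0.9659)  start (2,2)  tX=2.9751 tY=0.2485  stride 1/|dx|=3.8637 1/|dy|=1.0353
    cross y-line → (2,1), t=0.2485
    cross y-line → (2,0), t=1.2837 (wall)
  → r_2 = 1.2837
beam 3: φ=-45°, α=330°
  d=(0.8660,-0.5000)  start (2,2)  tX=0.8891 tY=0.4800  stride 1/|dx|=1.1547 1/|dy|=2.0000
    cross y-line → (2,1), t=0.4800
    cross x-line → (3,1), t=0.8891
    cross x-line → (4,1), t=2.0438 (wall)
  → r_3 = 2.0438
beam 4: φ=0°, α=15°
  d=(0.9659,0.2588)  start (2,2)  tX=0.7972 tY=2.9364  stride 1/|dx|=1.0353 1/|dy|=3.8637
    cross x-line → (3,2), t=0.7972
    cross x-line → (4,2), t=1.8324
    cross x-line → (5,2), t=2.8677 (wall)
  → r_4 = 2.8677
beam 5: φ=45°, α=60°
  d=(0.5000,0.8660)  start (2,2)  tX=1.5400 tY=0.8776  stride 1/|dx|=2.0000 1/|dy|=1.1547
    cross y-line → (2,3), t=0.8776
    cross x-line → (3,3), t=1.5400
    cross y-line → (3,4), t=2.0323
    cross y-line → (3,5), t=3.1870 (wall)
  → r_5 = 3.1870
beam 6: φ=90°, α=105°
  d=(-0.2588,0.9659)  start (2,2)  tX=0.8887 tY=0.7868  stride 1/|dx|=3.8637 1/|dy|=1.0353
    cross y-line → (2,3), t=0.7868
    cross x-line → (1,3), t=0.8887 (wall)
  → r_6 = 0.8887
beam 7: φ=135°, α=150°
  d=(-0.8660,0.5000)  start (2,2)  tX=0.2656 tY=1.5200  stride 1/|dx|=1.1547 1/|dy|=2.0000
    cross x-line → (1,2), t=0.2656
    cross x-line → (0,2), t=1.4203 (wall)
  → r_7 = 1.4203

ranges = [1.4318, 1.2837, 2.0438, 2.8677, 3.1870, 0.8887, 1.4203]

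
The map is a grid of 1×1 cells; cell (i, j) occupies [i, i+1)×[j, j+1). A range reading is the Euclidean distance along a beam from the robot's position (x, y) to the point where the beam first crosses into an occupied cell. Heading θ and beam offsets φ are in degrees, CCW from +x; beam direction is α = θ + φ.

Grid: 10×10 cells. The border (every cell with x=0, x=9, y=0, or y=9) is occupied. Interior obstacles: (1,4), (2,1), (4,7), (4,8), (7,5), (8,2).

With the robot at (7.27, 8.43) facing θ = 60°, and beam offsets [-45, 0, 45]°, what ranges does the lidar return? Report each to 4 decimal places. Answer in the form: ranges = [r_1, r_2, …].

beam 1: φ=-45°, α=15°
  cosα=0.9659 sinα=0.2588 | (7,8) | tMaxX 0.7558 tMaxY 2.2023 | tΔX 1.0353 tΔY 3.8637
    t=0.7558 [x] (8,8)
    t=1.7910 [x] (9,8) — stop
  → r_1 = 1.7910
beam 2: φ=0°, α=60°
  cosα=0.5000 sinα=0.8660 | (7,8) | tMaxX 1.4600 tMaxY 0.6582 | tΔX 2.0000 tΔY 1.1547
    t=0.6582 [y] (7,9) — stop
  → r_2 = 0.6582
beam 3: φ=45°, α=105°
  cosα=-0.2588 sinα=0.9659 | (7,8) | tMaxX 1.0432 tMaxY 0.5901 | tΔX 3.8637 tΔY 1.0353
    t=0.5901 [y] (7,9) — stop
  → r_3 = 0.5901

ranges = [1.7910, 0.6582, 0.5901]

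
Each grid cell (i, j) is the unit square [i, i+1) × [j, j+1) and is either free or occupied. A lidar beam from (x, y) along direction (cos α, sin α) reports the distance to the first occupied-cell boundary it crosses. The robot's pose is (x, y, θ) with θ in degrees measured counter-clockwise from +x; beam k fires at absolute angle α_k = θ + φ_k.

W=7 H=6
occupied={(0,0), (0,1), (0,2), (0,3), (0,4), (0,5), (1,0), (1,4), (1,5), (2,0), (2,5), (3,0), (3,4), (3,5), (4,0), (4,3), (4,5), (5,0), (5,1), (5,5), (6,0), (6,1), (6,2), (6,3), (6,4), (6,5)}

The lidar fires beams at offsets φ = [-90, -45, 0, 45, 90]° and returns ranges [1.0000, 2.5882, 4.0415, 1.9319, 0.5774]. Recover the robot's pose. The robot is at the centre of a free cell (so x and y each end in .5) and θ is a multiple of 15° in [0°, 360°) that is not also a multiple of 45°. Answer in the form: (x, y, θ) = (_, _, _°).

(x, y, θ) = (1.5, 3.5, 330°)

The pose lattice has 16·16 = 256 candidates. Test each by forward raycasting.
  (3.5, 2.5, 15°): beam 1 = 1.5529 ≠ 1.0000 ✗
  (5.5, 2.5, 195°): beam 1 = 2.5882 ≠ 1.0000 ✗
  (1.5, 3.5, 255°): beam 1 = 0.5176 ≠ 1.0000 ✗
  (4.5, 2.5, 105°): beam 1 = 1.5529 ≠ 1.0000 ✗
  (3.5, 3.5, 15°): beam 1 = 2.5882 ≠ 1.0000 ✗
  …
  (1.5, 3.5, 330°): r_1=1.0000, r_2=2.5882, r_3=4.0415, r_4=1.9319, r_5=0.5774 — all match ✓
Only this pose fits every beam.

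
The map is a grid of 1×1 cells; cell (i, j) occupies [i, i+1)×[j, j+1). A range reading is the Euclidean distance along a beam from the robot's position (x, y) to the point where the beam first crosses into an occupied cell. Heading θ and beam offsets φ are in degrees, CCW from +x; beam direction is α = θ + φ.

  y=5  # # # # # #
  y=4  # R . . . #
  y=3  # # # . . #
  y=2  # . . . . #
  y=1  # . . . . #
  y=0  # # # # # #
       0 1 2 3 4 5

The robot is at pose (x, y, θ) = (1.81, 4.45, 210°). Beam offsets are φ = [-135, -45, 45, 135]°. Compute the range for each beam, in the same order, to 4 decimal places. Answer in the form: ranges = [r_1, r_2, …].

beam 1: φ=-135°, α=75°
  cosα=0.2588 sinα=0.9659 | (1,4) | tMaxX 0.7341 tMaxY 0.5694 | tΔX 3.8637 tΔY 1.0353
    t=0.5694 [y] (1,5) — stop
  → r_1 = 0.5694
beam 2: φ=-45°, α=165°
  cosα=-0.9659 sinα=0.2588 | (1,4) | tMaxX 0.8386 tMaxY 2.1250 | tΔX 1.0353 tΔY 3.8637
    t=0.8386 [x] (0,4) — stop
  → r_2 = 0.8386
beam 3: φ=45°, α=255°
  cosα=-0.2588 sinα=-0.9659 | (1,4) | tMaxX 3.1296 tMaxY 0.4659 | tΔX 3.8637 tΔY 1.0353
    t=0.4659 [y] (1,3) — stop
  → r_3 = 0.4659
beam 4: φ=135°, α=345°
  cosα=0.9659 sinα=-0.2588 | (1,4) | tMaxX 0.1967 tMaxY 1.7387 | tΔX 1.0353 tΔY 3.8637
    t=0.1967 [x] (2,4)
    t=1.2320 [x] (3,4)
    t=1.7387 [y] (3,3)
    t=2.2673 [x] (4,3)
    t=3.3025 [x] (5,3) — stop
  → r_4 = 3.3025

ranges = [0.5694, 0.8386, 0.4659, 3.3025]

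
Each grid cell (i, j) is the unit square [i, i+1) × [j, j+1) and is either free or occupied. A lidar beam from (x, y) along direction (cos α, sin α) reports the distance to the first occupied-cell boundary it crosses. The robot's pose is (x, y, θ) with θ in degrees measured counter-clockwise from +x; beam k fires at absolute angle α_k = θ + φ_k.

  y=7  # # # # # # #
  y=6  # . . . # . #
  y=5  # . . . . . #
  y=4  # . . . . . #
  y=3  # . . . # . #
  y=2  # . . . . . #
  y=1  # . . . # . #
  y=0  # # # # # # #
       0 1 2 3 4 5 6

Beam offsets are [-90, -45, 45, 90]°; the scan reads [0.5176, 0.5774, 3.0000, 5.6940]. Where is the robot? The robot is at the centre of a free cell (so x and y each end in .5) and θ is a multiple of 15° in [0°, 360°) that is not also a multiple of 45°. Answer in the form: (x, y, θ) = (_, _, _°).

Candidates: 27 free-cell centres × 16 headings = 432 poses. Raycast each; keep the one whose scan matches to 4 dp.
  (2.5, 6.5, 210°): beam 1 = 0.5774 ≠ 0.5176 ✗
  (3.5, 3.5, 240°): beam 1 = 2.8868 ≠ 0.5176 ✗
  (3.5, 1.5, 285°): beam 1 = 1.9319 ≠ 0.5176 ✗
  (2.5, 6.5, 60°): beam 1 = 4.0415 ≠ 0.5176 ✗
  …
  (1.5, 1.5, 345°): r_1=0.5176, r_2=0.5774, r_3=3.0000, r_4=5.6940 — all match ✓
No second candidate reproduces the full scan.

(x, y, θ) = (1.5, 1.5, 345°)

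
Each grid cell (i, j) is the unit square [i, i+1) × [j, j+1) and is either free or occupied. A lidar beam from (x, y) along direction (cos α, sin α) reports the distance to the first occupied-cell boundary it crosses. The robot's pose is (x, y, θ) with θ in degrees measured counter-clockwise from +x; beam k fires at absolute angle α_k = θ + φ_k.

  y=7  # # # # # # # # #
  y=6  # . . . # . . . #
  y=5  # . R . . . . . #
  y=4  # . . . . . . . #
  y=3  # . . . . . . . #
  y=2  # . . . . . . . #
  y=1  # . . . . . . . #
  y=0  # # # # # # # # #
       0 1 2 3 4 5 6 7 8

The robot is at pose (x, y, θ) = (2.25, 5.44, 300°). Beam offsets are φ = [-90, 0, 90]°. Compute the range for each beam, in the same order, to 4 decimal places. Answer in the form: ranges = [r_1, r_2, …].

ranges = [1.4434, 5.1269, 2.0207]

beam 1: φ=-90°, α=210°
  direction (-0.8660, -0.5000); cell (2,5); t to first gridline: x 0.2887, y 0.8800 (then +1.1547 / +2.0000)
    (1,5) via x @ 0.2887
    (1,4) via y @ 0.8800
    (0,4) via x @ 1.4434  # hit
  → r_1 = 1.4434
beam 2: φ=0°, α=300°
  direction (0.5000, -0.8660); cell (2,5); t to first gridline: x 1.5000, y 0.5081 (then +2.0000 / +1.1547)
    (2,4) via y @ 0.5081
    (3,4) via x @ 1.5000
    (3,3) via y @ 1.6628
    (3,2) via y @ 2.8175
    (4,2) via x @ 3.5000
    (4,1) via y @ 3.9722
    (4,0) via y @ 5.1269  # hit
  → r_2 = 5.1269
beam 3: φ=90°, α=30°
  direction (0.8660, 0.5000); cell (2,5); t to first gridline: x 0.8660, y 1.1200 (then +1.1547 / +2.0000)
    (3,5) via x @ 0.8660
    (3,6) via y @ 1.1200
    (4,6) via x @ 2.0207  # hit
  → r_3 = 2.0207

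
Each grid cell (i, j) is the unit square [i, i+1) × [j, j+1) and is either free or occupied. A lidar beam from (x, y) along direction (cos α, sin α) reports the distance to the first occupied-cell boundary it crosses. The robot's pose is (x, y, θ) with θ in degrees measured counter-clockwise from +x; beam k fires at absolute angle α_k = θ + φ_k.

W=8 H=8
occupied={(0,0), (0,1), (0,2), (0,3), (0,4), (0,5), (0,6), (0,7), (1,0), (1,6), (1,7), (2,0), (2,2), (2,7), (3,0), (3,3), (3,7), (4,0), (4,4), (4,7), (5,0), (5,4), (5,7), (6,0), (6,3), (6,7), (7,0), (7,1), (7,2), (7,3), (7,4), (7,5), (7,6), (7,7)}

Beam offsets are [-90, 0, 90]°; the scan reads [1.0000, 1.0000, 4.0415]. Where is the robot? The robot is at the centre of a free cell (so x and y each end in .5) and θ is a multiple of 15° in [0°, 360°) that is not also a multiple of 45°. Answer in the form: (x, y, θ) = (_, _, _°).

(x, y, θ) = (1.5, 3.5, 330°)

The pose lattice has 30·16 = 480 candidates. Test each by forward raycasting.
  (1.5, 2.5, 210°): beam 2 = 0.5774 ≠ 1.0000 ✗
  (5.5, 1.5, 255°): beam 1 = 2.5882 ≠ 1.0000 ✗
  (3.5, 5.5, 15°): beam 1 = 1.5529 ≠ 1.0000 ✗
  (1.5, 1.5, 345°): beam 1 = 0.5176 ≠ 1.0000 ✗
  …
  (1.5, 3.5, 330°): r_1=1.0000, r_2=1.0000, r_3=4.0415 — all match ✓
Unique over the lattice → pose = (1.5, 3.5, 330°).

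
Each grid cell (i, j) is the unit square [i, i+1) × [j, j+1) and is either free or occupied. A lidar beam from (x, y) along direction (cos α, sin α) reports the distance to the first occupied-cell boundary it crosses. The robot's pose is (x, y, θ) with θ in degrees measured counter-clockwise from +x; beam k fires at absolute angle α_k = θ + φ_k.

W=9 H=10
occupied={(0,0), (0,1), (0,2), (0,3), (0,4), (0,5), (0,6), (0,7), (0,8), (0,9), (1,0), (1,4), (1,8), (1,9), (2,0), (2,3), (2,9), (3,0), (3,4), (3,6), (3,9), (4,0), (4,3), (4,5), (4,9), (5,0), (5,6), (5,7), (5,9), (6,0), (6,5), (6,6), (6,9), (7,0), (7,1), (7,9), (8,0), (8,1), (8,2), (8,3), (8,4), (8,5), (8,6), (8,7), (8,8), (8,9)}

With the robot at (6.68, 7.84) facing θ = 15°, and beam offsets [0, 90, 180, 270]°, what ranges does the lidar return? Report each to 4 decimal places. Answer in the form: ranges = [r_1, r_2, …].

beam 1: φ=0°, α=15°
  dir = (cos 15°, sin 15°) = (0.9659, 0.2588); from cell (6,7)
  next x-line at t=0.3313, next y-line at t=0.6182; Δt_x=1.0353, Δt_y=3.8637
    x: enter (7,7) at t=0.3313
    y: enter (7,8) at t=0.6182
    x: enter (8,8) at t=1.3666 ← occupied
  → r_1 = 1.3666
beam 2: φ=90°, α=105°
  dir = (cos 105°, sin 105°) = (-0.2588, 0.9659); from cell (6,7)
  next x-line at t=2.6273, next y-line at t=0.1656; Δt_x=3.8637, Δt_y=1.0353
    y: enter (6,8) at t=0.1656
    y: enter (6,9) at t=1.2009 ← occupied
  → r_2 = 1.2009
beam 3: φ=180°, α=195°
  dir = (cos 195°, sin 195°) = (-0.9659, -0.2588); from cell (6,7)
  next x-line at t=0.7040, next y-line at t=3.2455; Δt_x=1.0353, Δt_y=3.8637
    x: enter (5,7) at t=0.7040 ← occupied
  → r_3 = 0.7040
beam 4: φ=270°, α=285°
  dir = (cos 285°, sin 285°) = (0.2588, -0.9659); from cell (6,7)
  next x-line at t=1.2364, next y-line at t=0.8696; Δt_x=3.8637, Δt_y=1.0353
    y: enter (6,6) at t=0.8696 ← occupied
  → r_4 = 0.8696

ranges = [1.3666, 1.2009, 0.7040, 0.8696]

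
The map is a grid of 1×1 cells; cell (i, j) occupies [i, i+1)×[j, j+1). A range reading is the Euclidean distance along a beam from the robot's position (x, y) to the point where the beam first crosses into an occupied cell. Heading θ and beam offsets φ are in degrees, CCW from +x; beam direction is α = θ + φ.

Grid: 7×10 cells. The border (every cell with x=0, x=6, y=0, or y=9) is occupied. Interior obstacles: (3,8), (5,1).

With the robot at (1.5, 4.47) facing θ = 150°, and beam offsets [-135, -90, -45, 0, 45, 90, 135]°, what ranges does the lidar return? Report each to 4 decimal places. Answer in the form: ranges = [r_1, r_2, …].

beam 1: φ=-135°, α=15°
  cosα=0.9659 sinα=0.2588 | (1,4) | tMaxX 0.5176 tMaxY 2.0478 | tΔX 1.0353 tΔY 3.8637
    t=0.5176 [x] (2,4)
    t=1.5529 [x] (3,4)
    t=2.0478 [y] (3,5)
    t=2.5882 [x] (4,5)
    t=3.6235 [x] (5,5)
    t=4.6587 [x] (6,5) — stop
  → r_1 = 4.6587
beam 2: φ=-90°, α=60°
  cosα=0.5000 sinα=0.8660 | (1,4) | tMaxX 1.0000 tMaxY 0.6120 | tΔX 2.0000 tΔY 1.1547
    t=0.6120 [y] (1,5)
    t=1.0000 [x] (2,5)
    t=1.7667 [y] (2,6)
    t=2.9214 [y] (2,7)
    t=3.0000 [x] (3,7)
    t=4.0761 [y] (3,8) — stop
  → r_2 = 4.0761
beam 3: φ=-45°, α=105°
  cosα=-0.2588 sinα=0.9659 | (1,4) | tMaxX 1.9319 tMaxY 0.5487 | tΔX 3.8637 tΔY 1.0353
    t=0.5487 [y] (1,5)
    t=1.5840 [y] (1,6)
    t=1.9319 [x] (0,6) — stop
  → r_3 = 1.9319
beam 4: φ=0°, α=150°
  cosα=-0.8660 sinα=0.5000 | (1,4) | tMaxX 0.5774 tMaxY 1.0600 | tΔX 1.1547 tΔY 2.0000
    t=0.5774 [x] (0,4) — stop
  → r_4 = 0.5774
beam 5: φ=45°, α=195°
  cosα=-0.9659 sinα=-0.2588 | (1,4) | tMaxX 0.5176 tMaxY 1.8159 | tΔX 1.0353 tΔY 3.8637
    t=0.5176 [x] (0,4) — stop
  → r_5 = 0.5176
beam 6: φ=90°, α=240°
  cosα=-0.5000 sinα=-0.8660 | (1,4) | tMaxX 1.0000 tMaxY 0.5427 | tΔX 2.0000 tΔY 1.1547
    t=0.5427 [y] (1,3)
    t=1.0000 [x] (0,3) — stop
  → r_6 = 1.0000
beam 7: φ=135°, α=285°
  cosα=0.2588 sinα=-0.9659 | (1,4) | tMaxX 1.9319 tMaxY 0.4866 | tΔX 3.8637 tΔY 1.0353
    t=0.4866 [y] (1,3)
    t=1.5219 [y] (1,2)
    t=1.9319 [x] (2,2)
    t=2.5571 [y] (2,1)
    t=3.5924 [y] (2,0) — stop
  → r_7 = 3.5924

ranges = [4.6587, 4.0761, 1.9319, 0.5774, 0.5176, 1.0000, 3.5924]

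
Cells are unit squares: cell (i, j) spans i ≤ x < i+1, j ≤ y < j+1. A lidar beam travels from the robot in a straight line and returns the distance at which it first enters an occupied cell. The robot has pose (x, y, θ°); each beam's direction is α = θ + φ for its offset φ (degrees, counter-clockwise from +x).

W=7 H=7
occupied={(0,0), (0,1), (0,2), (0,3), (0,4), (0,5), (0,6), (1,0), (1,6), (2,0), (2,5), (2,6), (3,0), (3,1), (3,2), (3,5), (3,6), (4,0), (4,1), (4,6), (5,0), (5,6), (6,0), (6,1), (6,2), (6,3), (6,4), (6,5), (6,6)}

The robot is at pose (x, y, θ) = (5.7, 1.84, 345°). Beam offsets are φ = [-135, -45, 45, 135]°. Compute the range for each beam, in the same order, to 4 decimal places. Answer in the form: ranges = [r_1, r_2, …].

ranges = [0.8083, 0.6000, 0.3464, 3.6489]

beam 1: φ=-135°, α=210°
  direction (-0.8660, -0.5000); cell (5,1); t to first gridline: x 0.8083, y 1.6800 (then +1.1547 / +2.0000)
    (4,1) via x @ 0.8083  # hit
  → r_1 = 0.8083
beam 2: φ=-45°, α=300°
  direction (0.5000, -0.8660); cell (5,1); t to first gridline: x 0.6000, y 0.9699 (then +2.0000 / +1.1547)
    (6,1) via x @ 0.6000  # hit
  → r_2 = 0.6000
beam 3: φ=45°, α=30°
  direction (0.8660, 0.5000); cell (5,1); t to first gridline: x 0.3464, y 0.3200 (then +1.1547 / +2.0000)
    (5,2) via y @ 0.3200
    (6,2) via x @ 0.3464  # hit
  → r_3 = 0.3464
beam 4: φ=135°, α=120°
  direction (-0.5000, 0.8660); cell (5,1); t to first gridline: x 1.4000, y 0.1848 (then +2.0000 / +1.1547)
    (5,2) via y @ 0.1848
    (5,3) via y @ 1.3395
    (4,3) via x @ 1.4000
    (4,4) via y @ 2.4942
    (3,4) via x @ 3.4000
    (3,5) via y @ 3.6489  # hit
  → r_4 = 3.6489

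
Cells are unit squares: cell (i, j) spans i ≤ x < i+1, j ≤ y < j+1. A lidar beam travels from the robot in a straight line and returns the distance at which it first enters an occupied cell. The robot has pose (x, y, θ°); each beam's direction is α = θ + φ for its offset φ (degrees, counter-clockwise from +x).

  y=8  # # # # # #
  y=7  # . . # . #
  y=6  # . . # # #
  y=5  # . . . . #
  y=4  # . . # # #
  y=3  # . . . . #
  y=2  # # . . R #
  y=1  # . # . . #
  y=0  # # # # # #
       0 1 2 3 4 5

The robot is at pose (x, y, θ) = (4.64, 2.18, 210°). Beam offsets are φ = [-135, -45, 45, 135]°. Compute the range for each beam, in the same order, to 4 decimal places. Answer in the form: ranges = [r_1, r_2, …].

ranges = [1.3909, 2.7331, 1.2216, 0.3727]

beam 1: φ=-135°, α=75°
  d=(0.2588,0.9659)  start (4,2)  tX=1.3909 tY=0.8489  stride 1/|dx|=3.8637 1/|dy|=1.0353
    cross y-line → (4,3), t=0.8489
    cross x-line → (5,3), t=1.3909 (wall)
  → r_1 = 1.3909
beam 2: φ=-45°, α=165°
  d=(-0.9659,0.2588)  start (4,2)  tX=0.6626 tY=3.1682  stride 1/|dx|=1.0353 1/|dy|=3.8637
    cross x-line → (3,2), t=0.6626
    cross x-line → (2,2), t=1.6979
    cross x-line → (1,2), t=2.7331 (wall)
  → r_2 = 2.7331
beam 3: φ=45°, α=255°
  d=(-0.2588,-0.9659)  start (4,2)  tX=2.4728 tY=0.1863  stride 1/|dx|=3.8637 1/|dy|=1.0353
    cross y-line → (4,1), t=0.1863
    cross y-line → (4,0), t=1.2216 (wall)
  → r_3 = 1.2216
beam 4: φ=135°, α=345°
  d=(0.9659,-0.2588)  start (4,2)  tX=0.3727 tY=0.6955  stride 1/|dx|=1.0353 1/|dy|=3.8637
    cross x-line → (5,2), t=0.3727 (wall)
  → r_4 = 0.3727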